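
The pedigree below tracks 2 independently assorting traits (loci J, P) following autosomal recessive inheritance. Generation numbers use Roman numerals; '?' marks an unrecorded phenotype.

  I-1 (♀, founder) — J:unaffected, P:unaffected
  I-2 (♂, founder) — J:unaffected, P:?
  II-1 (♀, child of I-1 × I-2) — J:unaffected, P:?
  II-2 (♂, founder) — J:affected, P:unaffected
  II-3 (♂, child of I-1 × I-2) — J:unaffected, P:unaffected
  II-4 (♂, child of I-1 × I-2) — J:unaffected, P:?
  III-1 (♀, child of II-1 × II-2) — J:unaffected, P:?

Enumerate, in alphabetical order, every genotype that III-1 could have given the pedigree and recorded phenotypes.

J/I-1 un ·: JJ|Jj
J/I-2 un ·: JJ|Jj
J/II-1 un I-1×I-2: JJ|Jj
J/II-2 aff ·: jj
J/II-3 un I-1×I-2: JJ|Jj
J/II-4 un I-1×I-2: JJ|Jj
J/III-1 un II-1×II-2: Jj
⇒ J over [I-1,I-2,II-1,II-2,II-3,II-4,III-1]: 25 consistent
P/I-1 un ·: PP|Pp
P/I-2 ? ·: PP|Pp|pp
P/II-1 ? I-1×I-2: PP|Pp|pp
P/II-2 un ·: PP|Pp
P/II-3 un I-1×I-2: PP|Pp
P/II-4 ? I-1×I-2: PP|Pp|pp
P/III-1 ? II-1×II-2: PP|Pp|pp
⇒ P over [I-1,I-2,II-1,II-2,II-3,II-4,III-1]: 154 consistent

III-1 ∈ {Jj PP, Jj Pp, Jj pp}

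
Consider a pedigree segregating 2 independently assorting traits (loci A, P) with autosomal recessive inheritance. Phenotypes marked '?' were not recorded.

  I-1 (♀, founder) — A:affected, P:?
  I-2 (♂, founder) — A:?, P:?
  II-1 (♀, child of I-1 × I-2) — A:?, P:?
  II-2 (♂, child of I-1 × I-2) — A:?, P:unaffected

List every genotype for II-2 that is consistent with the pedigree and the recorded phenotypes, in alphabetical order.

II-2 ∈ {Aa PP, Aa Pp, aa PP, aa Pp}

A/I-1 aff ·: aa
A/I-2 ? ·: AA|Aa|aa
A/II-1 ? I-1×I-2: Aa|aa
A/II-2 ? I-1×I-2: Aa|aa
⇒ A over [I-1,I-2,II-1,II-2]: 6 consistent
P/I-1 ? ·: PP|Pp|pp
P/I-2 ? ·: PP|Pp|pp
P/II-1 ? I-1×I-2: PP|Pp|pp
P/II-2 un I-1×I-2: PP|Pp
⇒ P over [I-1,I-2,II-1,II-2]: 21 consistent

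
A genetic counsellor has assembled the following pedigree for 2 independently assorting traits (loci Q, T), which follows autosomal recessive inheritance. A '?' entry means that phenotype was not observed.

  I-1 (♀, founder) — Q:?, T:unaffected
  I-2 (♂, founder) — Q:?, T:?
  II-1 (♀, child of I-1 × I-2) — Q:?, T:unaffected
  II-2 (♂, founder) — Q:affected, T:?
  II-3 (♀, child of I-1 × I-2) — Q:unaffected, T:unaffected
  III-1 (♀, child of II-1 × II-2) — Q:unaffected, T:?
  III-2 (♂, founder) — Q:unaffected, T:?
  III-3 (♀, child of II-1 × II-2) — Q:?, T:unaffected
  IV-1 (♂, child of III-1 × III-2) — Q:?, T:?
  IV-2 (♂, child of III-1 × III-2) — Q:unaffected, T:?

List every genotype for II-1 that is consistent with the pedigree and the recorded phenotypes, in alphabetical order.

II-1 ∈ {QQ TT, QQ Tt, Qq TT, Qq Tt}

Q/I-1 ? ·: QQ|Qq|qq
Q/I-2 ? ·: QQ|Qq|qq
Q/II-1 ? I-1×I-2: QQ|Qq
Q/II-2 aff ·: qq
Q/II-3 un I-1×I-2: QQ|Qq
Q/III-1 un II-1×II-2: Qq
Q/III-2 un ·: QQ|Qq
Q/III-3 ? II-1×II-2: Qq|qq
Q/IV-1 ? III-1×III-2: QQ|Qq|qq
Q/IV-2 un III-1×III-2: QQ|Qq
⇒ Q over [I-1,I-2,II-1,II-2,II-3,III-1,III-2,III-3,IV-1,IV-2]: 270 consistent
T/I-1 un ·: TT|Tt
T/I-2 ? ·: TT|Tt|tt
T/II-1 un I-1×I-2: TT|Tt
T/II-2 ? ·: TT|Tt|tt
T/II-3 un I-1×I-2: TT|Tt
T/III-1 ? II-1×II-2: TT|Tt|tt
T/III-2 ? ·: TT|Tt|tt
T/III-3 un II-1×II-2: TT|Tt
T/IV-1 ? III-1×III-2: TT|Tt|tt
T/IV-2 ? III-1×III-2: TT|Tt|tt
⇒ T over [I-1,I-2,II-1,II-2,II-3,III-1,III-2,III-3,IV-1,IV-2]: 1499 consistent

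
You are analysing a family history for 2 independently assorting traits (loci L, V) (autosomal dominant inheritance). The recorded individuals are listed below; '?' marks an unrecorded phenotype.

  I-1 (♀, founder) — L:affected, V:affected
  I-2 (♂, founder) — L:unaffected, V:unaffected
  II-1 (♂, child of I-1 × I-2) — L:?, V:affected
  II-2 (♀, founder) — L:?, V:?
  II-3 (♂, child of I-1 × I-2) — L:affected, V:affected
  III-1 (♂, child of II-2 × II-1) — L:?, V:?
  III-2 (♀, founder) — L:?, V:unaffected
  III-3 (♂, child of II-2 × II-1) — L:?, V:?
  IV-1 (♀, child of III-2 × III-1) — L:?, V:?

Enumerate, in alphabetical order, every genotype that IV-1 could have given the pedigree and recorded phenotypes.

IV-1 ∈ {LL Vv, LL vv, Ll Vv, Ll vv, ll Vv, ll vv}

L/I-1 aff ·: Ll|LL
L/I-2 un ·: ll
L/II-1 ? I-1×I-2: ll|Ll
L/II-2 ? ·: ll|Ll|LL
L/II-3 aff I-1×I-2: Ll
L/III-1 ? II-2×II-1: ll|Ll|LL
L/III-2 ? ·: ll|Ll|LL
L/III-3 ? II-2×II-1: ll|Ll|LL
L/IV-1 ? III-2×III-1: ll|Ll|LL
⇒ L over [I-1,I-2,II-1,II-2,II-3,III-1,III-2,III-3,IV-1]: 211 consistent
V/I-1 aff ·: Vv|VV
V/I-2 un ·: vv
V/II-1 aff I-1×I-2: Vv
V/II-2 ? ·: vv|Vv|VV
V/II-3 aff I-1×I-2: Vv
V/III-1 ? II-2×II-1: vv|Vv|VV
V/III-2 un ·: vv
V/III-3 ? II-2×II-1: vv|Vv|VV
V/IV-1 ? III-2×III-1: vv|Vv
⇒ V over [I-1,I-2,II-1,II-2,II-3,III-1,III-2,III-3,IV-1]: 48 consistent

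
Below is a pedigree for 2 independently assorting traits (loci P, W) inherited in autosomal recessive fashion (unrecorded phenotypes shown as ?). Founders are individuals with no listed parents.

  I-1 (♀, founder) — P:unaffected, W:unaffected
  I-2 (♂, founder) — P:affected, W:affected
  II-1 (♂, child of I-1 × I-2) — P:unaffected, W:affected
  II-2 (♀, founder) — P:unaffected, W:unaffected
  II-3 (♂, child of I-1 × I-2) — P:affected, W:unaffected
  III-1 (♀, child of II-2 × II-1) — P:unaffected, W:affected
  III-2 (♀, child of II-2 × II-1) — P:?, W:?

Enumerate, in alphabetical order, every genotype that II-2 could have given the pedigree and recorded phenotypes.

II-2 ∈ {PP Ww, Pp Ww}

P/I-1 un ·: Pp
P/I-2 aff ·: pp
P/II-1 un I-1×I-2: Pp
P/II-2 un ·: PP|Pp
P/II-3 aff I-1×I-2: pp
P/III-1 un II-2×II-1: PP|Pp
P/III-2 ? II-2×II-1: PP|Pp|pp
⇒ P over [I-1,I-2,II-1,II-2,II-3,III-1,III-2]: 10 consistent
W/I-1 un ·: Ww
W/I-2 aff ·: ww
W/II-1 aff I-1×I-2: ww
W/II-2 un ·: Ww
W/II-3 un I-1×I-2: Ww
W/III-1 aff II-2×II-1: ww
W/III-2 ? II-2×II-1: Ww|ww
⇒ W over [I-1,I-2,II-1,II-2,II-3,III-1,III-2]: 2 consistent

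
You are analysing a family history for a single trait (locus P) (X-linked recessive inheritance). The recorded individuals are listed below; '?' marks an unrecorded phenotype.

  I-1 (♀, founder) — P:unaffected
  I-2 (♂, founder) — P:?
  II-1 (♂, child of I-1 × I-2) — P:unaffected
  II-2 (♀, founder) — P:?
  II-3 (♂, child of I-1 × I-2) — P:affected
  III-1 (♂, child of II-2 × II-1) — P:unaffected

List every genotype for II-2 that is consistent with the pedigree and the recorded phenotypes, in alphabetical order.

P/I-1 un ·: X^PX^p
P/I-2 ? ·: X^PY|X^pY
P/II-1 un I-1×I-2: X^PY
P/II-2 ? ·: X^PX^P|X^PX^p
P/II-3 aff I-1×I-2: X^pY
P/III-1 un II-2×II-1: X^PY
⇒ P over [I-1,I-2,II-1,II-2,II-3,III-1]: 4 consistent

II-2 ∈ {X^PX^P, X^PX^p}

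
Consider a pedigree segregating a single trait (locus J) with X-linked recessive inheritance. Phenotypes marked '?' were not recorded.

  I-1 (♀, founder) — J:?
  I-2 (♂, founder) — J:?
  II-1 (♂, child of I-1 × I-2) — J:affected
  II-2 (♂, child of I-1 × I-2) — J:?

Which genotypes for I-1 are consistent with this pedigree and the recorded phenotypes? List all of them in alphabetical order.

I-1 ∈ {X^JX^j, X^jX^j}

J/I-1 ? ·: X^JX^j|X^jX^j
J/I-2 ? ·: X^JY|X^jY
J/II-1 aff I-1×I-2: X^jY
J/II-2 ? I-1×I-2: X^JY|X^jY
⇒ J over [I-1,I-2,II-1,II-2]: 6 consistent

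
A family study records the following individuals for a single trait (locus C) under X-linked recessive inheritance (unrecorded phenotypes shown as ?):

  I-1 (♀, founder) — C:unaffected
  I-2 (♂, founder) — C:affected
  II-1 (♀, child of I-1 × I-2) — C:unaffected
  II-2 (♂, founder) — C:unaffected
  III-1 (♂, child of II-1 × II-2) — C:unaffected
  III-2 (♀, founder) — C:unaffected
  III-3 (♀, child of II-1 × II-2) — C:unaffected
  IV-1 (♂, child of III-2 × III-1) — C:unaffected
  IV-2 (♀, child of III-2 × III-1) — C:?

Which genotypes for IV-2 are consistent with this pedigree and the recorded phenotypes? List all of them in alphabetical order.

C/I-1 un ·: X^CX^C|X^CX^c
C/I-2 aff ·: X^cY
C/II-1 un I-1×I-2: X^CX^c
C/II-2 un ·: X^CY
C/III-1 un II-1×II-2: X^CY
C/III-2 un ·: X^CX^C|X^CX^c
C/III-3 un II-1×II-2: X^CX^C|X^CX^c
C/IV-1 un III-2×III-1: X^CY
C/IV-2 ? III-2×III-1: X^CX^C|X^CX^c
⇒ C over [I-1,I-2,II-1,II-2,III-1,III-2,III-3,IV-1,IV-2]: 12 consistent

IV-2 ∈ {X^CX^C, X^CX^c}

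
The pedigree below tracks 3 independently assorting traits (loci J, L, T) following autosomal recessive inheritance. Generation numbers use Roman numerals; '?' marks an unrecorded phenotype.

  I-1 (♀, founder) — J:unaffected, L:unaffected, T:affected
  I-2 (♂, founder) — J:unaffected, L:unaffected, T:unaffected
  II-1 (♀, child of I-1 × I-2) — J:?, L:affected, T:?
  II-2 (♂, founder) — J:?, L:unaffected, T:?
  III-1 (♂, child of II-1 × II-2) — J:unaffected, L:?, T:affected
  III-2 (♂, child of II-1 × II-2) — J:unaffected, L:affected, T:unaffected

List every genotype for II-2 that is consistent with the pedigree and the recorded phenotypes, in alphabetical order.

II-2 ∈ {JJ Ll Tt, JJ Ll tt, Jj Ll Tt, Jj Ll tt, jj Ll Tt, jj Ll tt}

J/I-1 un ·: JJ|Jj
J/I-2 un ·: JJ|Jj
J/II-1 ? I-1×I-2: JJ|Jj|jj
J/II-2 ? ·: JJ|Jj|jj
J/III-1 un II-1×II-2: JJ|Jj
J/III-2 un II-1×II-2: JJ|Jj
⇒ J over [I-1,I-2,II-1,II-2,III-1,III-2]: 53 consistent
L/I-1 un ·: Ll
L/I-2 un ·: Ll
L/II-1 aff I-1×I-2: ll
L/II-2 un ·: Ll
L/III-1 ? II-1×II-2: Ll|ll
L/III-2 aff II-1×II-2: ll
⇒ L over [I-1,I-2,II-1,II-2,III-1,III-2]: 2 consistent
T/I-1 aff ·: tt
T/I-2 un ·: TT|Tt
T/II-1 ? I-1×I-2: Tt|tt
T/II-2 ? ·: Tt|tt
T/III-1 aff II-1×II-2: tt
T/III-2 un II-1×II-2: TT|Tt
⇒ T over [I-1,I-2,II-1,II-2,III-1,III-2]: 7 consistent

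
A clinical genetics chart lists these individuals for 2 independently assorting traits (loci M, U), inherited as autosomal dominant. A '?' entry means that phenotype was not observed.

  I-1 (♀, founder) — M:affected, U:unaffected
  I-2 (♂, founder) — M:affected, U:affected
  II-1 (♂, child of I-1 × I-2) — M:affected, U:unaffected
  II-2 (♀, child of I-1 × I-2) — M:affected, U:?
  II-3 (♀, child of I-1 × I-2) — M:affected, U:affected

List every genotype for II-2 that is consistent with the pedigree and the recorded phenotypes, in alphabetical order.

M/I-1 aff ·: Mm|MM
M/I-2 aff ·: Mm|MM
M/II-1 aff I-1×I-2: Mm|MM
M/II-2 aff I-1×I-2: Mm|MM
M/II-3 aff I-1×I-2: Mm|MM
⇒ M over [I-1,I-2,II-1,II-2,II-3]: 25 consistent
U/I-1 un ·: uu
U/I-2 aff ·: Uu
U/II-1 un I-1×I-2: uu
U/II-2 ? I-1×I-2: uu|Uu
U/II-3 aff I-1×I-2: Uu
⇒ U over [I-1,I-2,II-1,II-2,II-3]: 2 consistent

II-2 ∈ {MM Uu, MM uu, Mm Uu, Mm uu}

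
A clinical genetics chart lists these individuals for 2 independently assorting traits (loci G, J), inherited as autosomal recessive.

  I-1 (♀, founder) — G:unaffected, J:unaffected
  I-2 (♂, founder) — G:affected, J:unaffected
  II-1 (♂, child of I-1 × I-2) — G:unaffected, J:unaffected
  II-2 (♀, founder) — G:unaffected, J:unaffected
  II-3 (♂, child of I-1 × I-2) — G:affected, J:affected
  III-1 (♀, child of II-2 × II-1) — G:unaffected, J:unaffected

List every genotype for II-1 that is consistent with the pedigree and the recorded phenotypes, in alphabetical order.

II-1 ∈ {Gg JJ, Gg Jj}

G/I-1 un ·: Gg
G/I-2 aff ·: gg
G/II-1 un I-1×I-2: Gg
G/II-2 un ·: GG|Gg
G/II-3 aff I-1×I-2: gg
G/III-1 un II-2×II-1: GG|Gg
⇒ G over [I-1,I-2,II-1,II-2,II-3,III-1]: 4 consistent
J/I-1 un ·: Jj
J/I-2 un ·: Jj
J/II-1 un I-1×I-2: JJ|Jj
J/II-2 un ·: JJ|Jj
J/II-3 aff I-1×I-2: jj
J/III-1 un II-2×II-1: JJ|Jj
⇒ J over [I-1,I-2,II-1,II-2,II-3,III-1]: 7 consistent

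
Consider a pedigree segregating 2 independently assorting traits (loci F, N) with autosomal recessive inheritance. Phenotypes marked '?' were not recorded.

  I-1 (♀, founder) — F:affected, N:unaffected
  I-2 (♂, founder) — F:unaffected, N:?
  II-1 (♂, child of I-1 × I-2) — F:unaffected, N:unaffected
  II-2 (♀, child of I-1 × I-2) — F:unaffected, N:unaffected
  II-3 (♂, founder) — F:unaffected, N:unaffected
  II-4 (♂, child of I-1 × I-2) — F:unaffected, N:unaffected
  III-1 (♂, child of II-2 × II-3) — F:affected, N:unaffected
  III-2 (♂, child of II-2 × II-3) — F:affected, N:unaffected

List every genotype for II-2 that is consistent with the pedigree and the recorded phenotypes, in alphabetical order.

F/I-1 aff ·: ff
F/I-2 un ·: FF|Ff
F/II-1 un I-1×I-2: Ff
F/II-2 un I-1×I-2: Ff
F/II-3 un ·: Ff
F/II-4 un I-1×I-2: Ff
F/III-1 aff II-2×II-3: ff
F/III-2 aff II-2×II-3: ff
⇒ F over [I-1,I-2,II-1,II-2,II-3,II-4,III-1,III-2]: 2 consistent
N/I-1 un ·: NN|Nn
N/I-2 ? ·: NN|Nn|nn
N/II-1 un I-1×I-2: NN|Nn
N/II-2 un I-1×I-2: NN|Nn
N/II-3 un ·: NN|Nn
N/II-4 un I-1×I-2: NN|Nn
N/III-1 un II-2×II-3: NN|Nn
N/III-2 un II-2×II-3: NN|Nn
⇒ N over [I-1,I-2,II-1,II-2,II-3,II-4,III-1,III-2]: 177 consistent

II-2 ∈ {Ff NN, Ff Nn}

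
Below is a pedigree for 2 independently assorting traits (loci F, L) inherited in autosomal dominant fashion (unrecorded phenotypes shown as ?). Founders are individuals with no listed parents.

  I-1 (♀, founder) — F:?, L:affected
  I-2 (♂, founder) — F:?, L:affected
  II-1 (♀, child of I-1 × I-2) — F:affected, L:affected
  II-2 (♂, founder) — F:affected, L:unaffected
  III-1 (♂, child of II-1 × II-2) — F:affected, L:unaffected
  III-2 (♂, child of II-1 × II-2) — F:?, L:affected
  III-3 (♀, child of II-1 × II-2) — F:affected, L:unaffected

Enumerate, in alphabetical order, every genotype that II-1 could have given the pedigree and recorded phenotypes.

II-1 ∈ {FF Ll, Ff Ll}

F/I-1 ? ·: ff|Ff|FF
F/I-2 ? ·: ff|Ff|FF
F/II-1 aff I-1×I-2: Ff|FF
F/II-2 aff ·: Ff|FF
F/III-1 aff II-1×II-2: Ff|FF
F/III-2 ? II-1×II-2: ff|Ff|FF
F/III-3 aff II-1×II-2: Ff|FF
⇒ F over [I-1,I-2,II-1,II-2,III-1,III-2,III-3]: 176 consistent
L/I-1 aff ·: Ll|LL
L/I-2 aff ·: Ll|LL
L/II-1 aff I-1×I-2: Ll
L/II-2 un ·: ll
L/III-1 un II-1×II-2: ll
L/III-2 aff II-1×II-2: Ll
L/III-3 un II-1×II-2: ll
⇒ L over [I-1,I-2,II-1,II-2,III-1,III-2,III-3]: 3 consistent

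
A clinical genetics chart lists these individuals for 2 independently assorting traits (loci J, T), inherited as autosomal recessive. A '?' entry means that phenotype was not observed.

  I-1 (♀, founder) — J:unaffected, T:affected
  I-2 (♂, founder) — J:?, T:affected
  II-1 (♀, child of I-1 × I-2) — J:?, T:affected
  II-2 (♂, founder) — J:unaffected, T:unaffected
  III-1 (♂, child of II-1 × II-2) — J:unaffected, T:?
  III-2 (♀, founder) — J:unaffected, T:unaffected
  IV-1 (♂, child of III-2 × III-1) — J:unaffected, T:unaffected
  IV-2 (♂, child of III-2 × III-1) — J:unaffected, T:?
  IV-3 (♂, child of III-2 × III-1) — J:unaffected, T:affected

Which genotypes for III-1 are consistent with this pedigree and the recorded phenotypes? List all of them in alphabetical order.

J/I-1 un ·: JJ|Jj
J/I-2 ? ·: JJ|Jj|jj
J/II-1 ? I-1×I-2: JJ|Jj|jj
J/II-2 un ·: JJ|Jj
J/III-1 un II-1×II-2: JJ|Jj
J/III-2 un ·: JJ|Jj
J/IV-1 un III-2×III-1: JJ|Jj
J/IV-2 un III-2×III-1: JJ|Jj
J/IV-3 un III-2×III-1: JJ|Jj
⇒ J over [I-1,I-2,II-1,II-2,III-1,III-2,IV-1,IV-2,IV-3]: 450 consistent
T/I-1 aff ·: tt
T/I-2 aff ·: tt
T/II-1 aff I-1×I-2: tt
T/II-2 un ·: TT|Tt
T/III-1 ? II-1×II-2: Tt|tt
T/III-2 un ·: Tt
T/IV-1 un III-2×III-1: TT|Tt
T/IV-2 ? III-2×III-1: TT|Tt|tt
T/IV-3 aff III-2×III-1: tt
⇒ T over [I-1,I-2,II-1,II-2,III-1,III-2,IV-1,IV-2,IV-3]: 14 consistent

III-1 ∈ {JJ Tt, JJ tt, Jj Tt, Jj tt}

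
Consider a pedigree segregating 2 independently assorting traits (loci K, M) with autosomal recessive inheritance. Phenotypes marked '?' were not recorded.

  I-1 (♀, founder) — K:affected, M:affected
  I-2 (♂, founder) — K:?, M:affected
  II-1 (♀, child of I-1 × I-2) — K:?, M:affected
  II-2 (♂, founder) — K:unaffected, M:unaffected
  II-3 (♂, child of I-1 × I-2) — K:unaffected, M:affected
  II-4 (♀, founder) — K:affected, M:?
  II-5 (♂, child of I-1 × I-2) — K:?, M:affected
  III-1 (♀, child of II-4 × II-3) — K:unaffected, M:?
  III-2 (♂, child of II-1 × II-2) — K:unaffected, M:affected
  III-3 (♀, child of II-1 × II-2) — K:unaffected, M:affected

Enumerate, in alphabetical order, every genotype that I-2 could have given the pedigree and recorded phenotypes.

K/I-1 aff ·: kk
K/I-2 ? ·: KK|Kk
K/II-1 ? I-1×I-2: Kk|kk
K/II-2 un ·: KK|Kk
K/II-3 un I-1×I-2: Kk
K/II-4 aff ·: kk
K/II-5 ? I-1×I-2: Kk|kk
K/III-1 un II-4×II-3: Kk
K/III-2 un II-1×II-2: KK|Kk
K/III-3 un II-1×II-2: KK|Kk
⇒ K over [I-1,I-2,II-1,II-2,II-3,II-4,II-5,III-1,III-2,III-3]: 28 consistent
M/I-1 aff ·: mm
M/I-2 aff ·: mm
M/II-1 aff I-1×I-2: mm
M/II-2 un ·: Mm
M/II-3 aff I-1×I-2: mm
M/II-4 ? ·: MM|Mm|mm
M/II-5 aff I-1×I-2: mm
M/III-1 ? II-4×II-3: Mm|mm
M/III-2 aff II-1×II-2: mm
M/III-3 aff II-1×II-2: mm
⇒ M over [I-1,I-2,II-1,II-2,II-3,II-4,II-5,III-1,III-2,III-3]: 4 consistent

I-2 ∈ {KK mm, Kk mm}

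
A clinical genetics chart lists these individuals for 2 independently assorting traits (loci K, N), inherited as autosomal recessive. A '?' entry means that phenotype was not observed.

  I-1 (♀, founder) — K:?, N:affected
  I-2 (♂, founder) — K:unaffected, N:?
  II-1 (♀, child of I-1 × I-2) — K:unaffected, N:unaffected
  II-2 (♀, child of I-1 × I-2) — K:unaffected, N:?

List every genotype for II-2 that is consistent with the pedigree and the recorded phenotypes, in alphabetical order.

II-2 ∈ {KK Nn, KK nn, Kk Nn, Kk nn}

K/I-1 ? ·: KK|Kk|kk
K/I-2 un ·: KK|Kk
K/II-1 un I-1×I-2: KK|Kk
K/II-2 un I-1×I-2: KK|Kk
⇒ K over [I-1,I-2,II-1,II-2]: 15 consistent
N/I-1 aff ·: nn
N/I-2 ? ·: NN|Nn
N/II-1 un I-1×I-2: Nn
N/II-2 ? I-1×I-2: Nn|nn
⇒ N over [I-1,I-2,II-1,II-2]: 3 consistent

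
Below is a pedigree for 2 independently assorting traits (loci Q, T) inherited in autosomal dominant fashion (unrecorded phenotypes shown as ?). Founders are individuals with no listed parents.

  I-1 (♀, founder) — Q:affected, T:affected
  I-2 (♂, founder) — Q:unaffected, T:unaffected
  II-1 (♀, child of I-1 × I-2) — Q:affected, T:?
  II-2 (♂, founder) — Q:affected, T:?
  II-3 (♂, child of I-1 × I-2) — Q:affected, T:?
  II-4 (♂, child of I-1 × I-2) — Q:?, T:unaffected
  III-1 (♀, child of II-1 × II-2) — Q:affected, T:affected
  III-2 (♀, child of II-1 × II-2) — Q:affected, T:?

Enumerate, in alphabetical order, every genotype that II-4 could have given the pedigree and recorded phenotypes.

II-4 ∈ {Qq tt, qq tt}

Q/I-1 aff ·: Qq|QQ
Q/I-2 un ·: qq
Q/II-1 aff I-1×I-2: Qq
Q/II-2 aff ·: Qq|QQ
Q/II-3 aff I-1×I-2: Qq
Q/II-4 ? I-1×I-2: qq|Qq
Q/III-1 aff II-1×II-2: Qq|QQ
Q/III-2 aff II-1×II-2: Qq|QQ
⇒ Q over [I-1,I-2,II-1,II-2,II-3,II-4,III-1,III-2]: 24 consistent
T/I-1 aff ·: Tt
T/I-2 un ·: tt
T/II-1 ? I-1×I-2: tt|Tt
T/II-2 ? ·: tt|Tt|TT
T/II-3 ? I-1×I-2: tt|Tt
T/II-4 un I-1×I-2: tt
T/III-1 aff II-1×II-2: Tt|TT
T/III-2 ? II-1×II-2: tt|Tt|TT
⇒ T over [I-1,I-2,II-1,II-2,II-3,II-4,III-1,III-2]: 30 consistent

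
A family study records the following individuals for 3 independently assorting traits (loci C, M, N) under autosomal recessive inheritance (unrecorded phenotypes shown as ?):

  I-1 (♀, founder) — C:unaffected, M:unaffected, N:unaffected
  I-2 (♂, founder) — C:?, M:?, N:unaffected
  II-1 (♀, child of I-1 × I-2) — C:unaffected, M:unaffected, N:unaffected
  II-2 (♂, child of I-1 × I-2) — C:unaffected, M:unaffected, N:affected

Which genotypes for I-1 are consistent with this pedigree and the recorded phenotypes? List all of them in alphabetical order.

C/I-1 un ·: CC|Cc
C/I-2 ? ·: CC|Cc|cc
C/II-1 un I-1×I-2: CC|Cc
C/II-2 un I-1×I-2: CC|Cc
⇒ C over [I-1,I-2,II-1,II-2]: 15 consistent
M/I-1 un ·: MM|Mm
M/I-2 ? ·: MM|Mm|mm
M/II-1 un I-1×I-2: MM|Mm
M/II-2 un I-1×I-2: MM|Mm
⇒ M over [I-1,I-2,II-1,II-2]: 15 consistent
N/I-1 un ·: Nn
N/I-2 un ·: Nn
N/II-1 un I-1×I-2: NN|Nn
N/II-2 aff I-1×I-2: nn
⇒ N over [I-1,I-2,II-1,II-2]: 2 consistent

I-1 ∈ {CC MM Nn, CC Mm Nn, Cc MM Nn, Cc Mm Nn}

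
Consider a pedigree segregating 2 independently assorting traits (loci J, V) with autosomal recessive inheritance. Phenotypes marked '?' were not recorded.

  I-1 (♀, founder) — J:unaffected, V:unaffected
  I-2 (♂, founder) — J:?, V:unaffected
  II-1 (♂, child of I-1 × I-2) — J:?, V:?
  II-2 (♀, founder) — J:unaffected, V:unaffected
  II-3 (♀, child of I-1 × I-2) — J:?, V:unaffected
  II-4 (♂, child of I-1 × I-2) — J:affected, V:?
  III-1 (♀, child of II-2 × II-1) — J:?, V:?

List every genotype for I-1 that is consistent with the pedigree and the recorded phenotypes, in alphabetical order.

I-1 ∈ {Jj VV, Jj Vv}

J/I-1 un ·: Jj
J/I-2 ? ·: Jj|jj
J/II-1 ? I-1×I-2: JJ|Jj|jj
J/II-2 un ·: JJ|Jj
J/II-3 ? I-1×I-2: JJ|Jj|jj
J/II-4 aff I-1×I-2: jj
J/III-1 ? II-2×II-1: JJ|Jj|jj
⇒ J over [I-1,I-2,II-1,II-2,II-3,II-4,III-1]: 49 consistent
V/I-1 un ·: VV|Vv
V/I-2 un ·: VV|Vv
V/II-1 ? I-1×I-2: VV|Vv|vv
V/II-2 un ·: VV|Vv
V/II-3 un I-1×I-2: VV|Vv
V/II-4 ? I-1×I-2: VV|Vv|vv
V/III-1 ? II-2×II-1: VV|Vv|vv
⇒ V over [I-1,I-2,II-1,II-2,II-3,II-4,III-1]: 133 consistent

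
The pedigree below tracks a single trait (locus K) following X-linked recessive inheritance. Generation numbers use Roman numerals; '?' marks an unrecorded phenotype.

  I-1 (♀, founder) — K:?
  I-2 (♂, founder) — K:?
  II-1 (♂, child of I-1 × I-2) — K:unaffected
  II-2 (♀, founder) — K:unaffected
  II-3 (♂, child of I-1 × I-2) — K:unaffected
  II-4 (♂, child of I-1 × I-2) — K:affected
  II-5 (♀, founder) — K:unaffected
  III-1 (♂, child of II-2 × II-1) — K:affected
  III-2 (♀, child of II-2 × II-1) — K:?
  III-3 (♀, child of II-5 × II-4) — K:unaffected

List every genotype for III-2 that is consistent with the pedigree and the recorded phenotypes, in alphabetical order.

III-2 ∈ {X^KX^K, X^KX^k}

K/I-1 ? ·: X^KX^k
K/I-2 ? ·: X^KY|X^kY
K/II-1 un I-1×I-2: X^KY
K/II-2 un ·: X^KX^k
K/II-3 un I-1×I-2: X^KY
K/II-4 aff I-1×I-2: X^kY
K/II-5 un ·: X^KX^K|X^KX^k
K/III-1 aff II-2×II-1: X^kY
K/III-2 ? II-2×II-1: X^KX^K|X^KX^k
K/III-3 un II-5×II-4: X^KX^k
⇒ K over [I-1,I-2,II-1,II-2,II-3,II-4,II-5,III-1,III-2,III-3]: 8 consistent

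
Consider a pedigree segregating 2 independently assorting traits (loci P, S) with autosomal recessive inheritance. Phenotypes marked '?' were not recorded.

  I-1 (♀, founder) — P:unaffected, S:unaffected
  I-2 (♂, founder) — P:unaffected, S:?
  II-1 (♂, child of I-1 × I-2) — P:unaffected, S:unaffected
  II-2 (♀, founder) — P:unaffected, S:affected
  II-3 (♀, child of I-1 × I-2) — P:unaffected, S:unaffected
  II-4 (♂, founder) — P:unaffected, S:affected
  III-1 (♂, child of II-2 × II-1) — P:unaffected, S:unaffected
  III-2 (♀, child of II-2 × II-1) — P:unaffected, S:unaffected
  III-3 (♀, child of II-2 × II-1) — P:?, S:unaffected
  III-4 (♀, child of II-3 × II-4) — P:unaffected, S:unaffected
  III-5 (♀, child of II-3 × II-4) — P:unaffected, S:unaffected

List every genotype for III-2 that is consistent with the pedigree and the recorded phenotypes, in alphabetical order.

P/I-1 un ·: PP|Pp
P/I-2 un ·: PP|Pp
P/II-1 un I-1×I-2: PP|Pp
P/II-2 un ·: PP|Pp
P/II-3 un I-1×I-2: PP|Pp
P/II-4 un ·: PP|Pp
P/III-1 un II-2×II-1: PP|Pp
P/III-2 un II-2×II-1: PP|Pp
P/III-3 ? II-2×II-1: PP|Pp|pp
P/III-4 un II-3×II-4: PP|Pp
P/III-5 un II-3×II-4: PP|Pp
⇒ P over [I-1,I-2,II-1,II-2,II-3,II-4,III-1,III-2,III-3,III-4,III-5]: 1176 consistent
S/I-1 un ·: SS|Ss
S/I-2 ? ·: SS|Ss|ss
S/II-1 un I-1×I-2: SS|Ss
S/II-2 aff ·: ss
S/II-3 un I-1×I-2: SS|Ss
S/II-4 aff ·: ss
S/III-1 un II-2×II-1: Ss
S/III-2 un II-2×II-1: Ss
S/III-3 un II-2×II-1: Ss
S/III-4 un II-3×II-4: Ss
S/III-5 un II-3×II-4: Ss
⇒ S over [I-1,I-2,II-1,II-2,II-3,II-4,III-1,III-2,III-3,III-4,III-5]: 15 consistent

III-2 ∈ {PP Ss, Pp Ss}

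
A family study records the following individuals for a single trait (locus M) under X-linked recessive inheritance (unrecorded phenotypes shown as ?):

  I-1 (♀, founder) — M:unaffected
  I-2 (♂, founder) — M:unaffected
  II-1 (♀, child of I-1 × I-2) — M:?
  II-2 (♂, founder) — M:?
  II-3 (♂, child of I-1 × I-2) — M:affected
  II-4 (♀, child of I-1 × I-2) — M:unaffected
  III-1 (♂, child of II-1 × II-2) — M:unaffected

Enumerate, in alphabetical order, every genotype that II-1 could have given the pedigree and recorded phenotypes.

M/I-1 un ·: X^MX^m
M/I-2 un ·: X^MY
M/II-1 ? I-1×I-2: X^MX^M|X^MX^m
M/II-2 ? ·: X^MY|X^mY
M/II-3 aff I-1×I-2: X^mY
M/II-4 un I-1×I-2: X^MX^M|X^MX^m
M/III-1 un II-1×II-2: X^MY
⇒ M over [I-1,I-2,II-1,II-2,II-3,II-4,III-1]: 8 consistent

II-1 ∈ {X^MX^M, X^MX^m}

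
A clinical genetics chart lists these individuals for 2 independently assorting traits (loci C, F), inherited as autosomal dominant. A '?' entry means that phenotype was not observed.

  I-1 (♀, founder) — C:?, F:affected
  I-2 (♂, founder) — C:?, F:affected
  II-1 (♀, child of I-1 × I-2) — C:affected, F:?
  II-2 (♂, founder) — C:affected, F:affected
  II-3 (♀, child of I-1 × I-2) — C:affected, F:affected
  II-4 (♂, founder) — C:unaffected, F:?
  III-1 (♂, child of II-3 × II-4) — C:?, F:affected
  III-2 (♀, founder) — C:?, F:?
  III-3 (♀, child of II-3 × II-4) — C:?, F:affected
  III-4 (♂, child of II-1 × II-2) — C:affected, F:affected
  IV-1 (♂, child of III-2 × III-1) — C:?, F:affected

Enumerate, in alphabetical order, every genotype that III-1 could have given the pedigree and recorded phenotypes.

C/I-1 ? ·: cc|Cc|CC
C/I-2 ? ·: cc|Cc|CC
C/II-1 aff I-1×I-2: Cc|CC
C/II-2 aff ·: Cc|CC
C/II-3 aff I-1×I-2: Cc|CC
C/II-4 un ·: cc
C/III-1 ? II-3×II-4: cc|Cc
C/III-2 ? ·: cc|Cc|CC
C/III-3 ? II-3×II-4: cc|Cc
C/III-4 aff II-1×II-2: Cc|CC
C/IV-1 ? III-2×III-1: cc|Cc|CC
⇒ C over [I-1,I-2,II-1,II-2,II-3,II-4,III-1,III-2,III-3,III-4,IV-1]: 982 consistent
F/I-1 aff ·: Ff|FF
F/I-2 aff ·: Ff|FF
F/II-1 ? I-1×I-2: ff|Ff|FF
F/II-2 aff ·: Ff|FF
F/II-3 aff I-1×I-2: Ff|FF
F/II-4 ? ·: ff|Ff|FF
F/III-1 aff II-3×II-4: Ff|FF
F/III-2 ? ·: ff|Ff|FF
F/III-3 aff II-3×II-4: Ff|FF
F/III-4 aff II-1×II-2: Ff|FF
F/IV-1 aff III-2×III-1: Ff|FF
⇒ F over [I-1,I-2,II-1,II-2,II-3,II-4,III-1,III-2,III-3,III-4,IV-1]: 1645 consistent

III-1 ∈ {Cc FF, Cc Ff, cc FF, cc Ff}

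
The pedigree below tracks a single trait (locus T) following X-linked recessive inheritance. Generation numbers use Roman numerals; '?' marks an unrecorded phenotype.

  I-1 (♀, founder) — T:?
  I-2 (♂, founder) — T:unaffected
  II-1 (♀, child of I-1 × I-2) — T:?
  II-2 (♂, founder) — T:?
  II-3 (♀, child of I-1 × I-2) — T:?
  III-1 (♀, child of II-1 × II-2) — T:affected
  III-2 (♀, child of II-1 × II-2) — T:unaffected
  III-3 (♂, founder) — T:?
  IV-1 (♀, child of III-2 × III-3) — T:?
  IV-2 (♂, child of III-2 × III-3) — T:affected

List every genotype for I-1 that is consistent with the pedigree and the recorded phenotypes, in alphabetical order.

I-1 ∈ {X^TX^t, X^tX^t}

T/I-1 ? ·: X^TX^t|X^tX^t
T/I-2 un ·: X^TY
T/II-1 ? I-1×I-2: X^TX^t
T/II-2 ? ·: X^tY
T/II-3 ? I-1×I-2: X^TX^T|X^TX^t
T/III-1 aff II-1×II-2: X^tX^t
T/III-2 un II-1×II-2: X^TX^t
T/III-3 ? ·: X^TY|X^tY
T/IV-1 ? III-2×III-3: X^TX^T|X^TX^t|X^tX^t
T/IV-2 aff III-2×III-3: X^tY
⇒ T over [I-1,I-2,II-1,II-2,II-3,III-1,III-2,III-3,IV-1,IV-2]: 12 consistent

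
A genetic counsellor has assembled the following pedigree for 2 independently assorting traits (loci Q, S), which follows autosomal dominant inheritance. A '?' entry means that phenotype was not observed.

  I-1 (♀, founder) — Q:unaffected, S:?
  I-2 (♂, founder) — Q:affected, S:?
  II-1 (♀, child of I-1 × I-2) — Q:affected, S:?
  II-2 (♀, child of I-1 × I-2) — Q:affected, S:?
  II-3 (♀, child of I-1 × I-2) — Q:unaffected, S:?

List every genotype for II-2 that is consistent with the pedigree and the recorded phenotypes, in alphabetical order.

II-2 ∈ {Qq SS, Qq Ss, Qq ss}

Q/I-1 un ·: qq
Q/I-2 aff ·: Qq
Q/II-1 aff I-1×I-2: Qq
Q/II-2 aff I-1×I-2: Qq
Q/II-3 un I-1×I-2: qq
⇒ Q over [I-1,I-2,II-1,II-2,II-3]: 1 consistent
S/I-1 ? ·: ss|Ss|SS
S/I-2 ? ·: ss|Ss|SS
S/II-1 ? I-1×I-2: ss|Ss|SS
S/II-2 ? I-1×I-2: ss|Ss|SS
S/II-3 ? I-1×I-2: ss|Ss|SS
⇒ S over [I-1,I-2,II-1,II-2,II-3]: 63 consistent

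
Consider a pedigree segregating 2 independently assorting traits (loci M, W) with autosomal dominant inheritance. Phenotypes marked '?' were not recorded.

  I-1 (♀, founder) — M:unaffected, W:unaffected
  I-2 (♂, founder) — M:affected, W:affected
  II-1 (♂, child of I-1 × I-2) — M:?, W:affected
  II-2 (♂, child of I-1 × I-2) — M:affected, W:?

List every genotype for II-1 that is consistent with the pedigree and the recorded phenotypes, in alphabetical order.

II-1 ∈ {Mm Ww, mm Ww}

M/I-1 un ·: mm
M/I-2 aff ·: Mm|MM
M/II-1 ? I-1×I-2: mm|Mm
M/II-2 aff I-1×I-2: Mm
⇒ M over [I-1,I-2,II-1,II-2]: 3 consistent
W/I-1 un ·: ww
W/I-2 aff ·: Ww|WW
W/II-1 aff I-1×I-2: Ww
W/II-2 ? I-1×I-2: ww|Ww
⇒ W over [I-1,I-2,II-1,II-2]: 3 consistent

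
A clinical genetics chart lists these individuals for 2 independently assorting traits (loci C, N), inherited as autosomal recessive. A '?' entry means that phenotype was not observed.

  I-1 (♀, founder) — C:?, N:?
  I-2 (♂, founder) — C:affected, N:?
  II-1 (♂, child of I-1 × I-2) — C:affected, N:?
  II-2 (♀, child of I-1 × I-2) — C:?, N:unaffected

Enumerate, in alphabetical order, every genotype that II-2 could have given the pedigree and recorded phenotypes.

C/I-1 ? ·: Cc|cc
C/I-2 aff ·: cc
C/II-1 aff I-1×I-2: cc
C/II-2 ? I-1×I-2: Cc|cc
⇒ C over [I-1,I-2,II-1,II-2]: 3 consistent
N/I-1 ? ·: NN|Nn|nn
N/I-2 ? ·: NN|Nn|nn
N/II-1 ? I-1×I-2: NN|Nn|nn
N/II-2 un I-1×I-2: NN|Nn
⇒ N over [I-1,I-2,II-1,II-2]: 21 consistent

II-2 ∈ {Cc NN, Cc Nn, cc NN, cc Nn}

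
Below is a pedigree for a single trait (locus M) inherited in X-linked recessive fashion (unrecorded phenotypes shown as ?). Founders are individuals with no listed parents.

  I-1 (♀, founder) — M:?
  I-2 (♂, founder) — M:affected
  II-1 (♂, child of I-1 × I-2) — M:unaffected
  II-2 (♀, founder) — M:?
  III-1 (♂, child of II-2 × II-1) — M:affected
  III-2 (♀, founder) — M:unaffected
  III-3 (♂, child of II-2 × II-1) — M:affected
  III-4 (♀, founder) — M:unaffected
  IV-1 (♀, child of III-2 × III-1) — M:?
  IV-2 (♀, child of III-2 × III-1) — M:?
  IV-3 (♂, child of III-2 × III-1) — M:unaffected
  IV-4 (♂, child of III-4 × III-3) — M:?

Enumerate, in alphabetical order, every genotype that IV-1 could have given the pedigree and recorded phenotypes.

M/I-1 ? ·: X^MX^M|X^MX^m
M/I-2 aff ·: X^mY
M/II-1 un I-1×I-2: X^MY
M/II-2 ? ·: X^MX^m|X^mX^m
M/III-1 aff II-2×II-1: X^mY
M/III-2 un ·: X^MX^M|X^MX^m
M/III-3 aff II-2×II-1: X^mY
M/III-4 un ·: X^MX^M|X^MX^m
M/IV-1 ? III-2×III-1: X^MX^m|X^mX^m
M/IV-2 ? III-2×III-1: X^MX^m|X^mX^m
M/IV-3 un III-2×III-1: X^MY
M/IV-4 ? III-4×III-3: X^MY|X^mY
⇒ M over [I-1,I-2,II-1,II-2,III-1,III-2,III-3,III-4,IV-1,IV-2,IV-3,IV-4]: 60 consistent

IV-1 ∈ {X^MX^m, X^mX^m}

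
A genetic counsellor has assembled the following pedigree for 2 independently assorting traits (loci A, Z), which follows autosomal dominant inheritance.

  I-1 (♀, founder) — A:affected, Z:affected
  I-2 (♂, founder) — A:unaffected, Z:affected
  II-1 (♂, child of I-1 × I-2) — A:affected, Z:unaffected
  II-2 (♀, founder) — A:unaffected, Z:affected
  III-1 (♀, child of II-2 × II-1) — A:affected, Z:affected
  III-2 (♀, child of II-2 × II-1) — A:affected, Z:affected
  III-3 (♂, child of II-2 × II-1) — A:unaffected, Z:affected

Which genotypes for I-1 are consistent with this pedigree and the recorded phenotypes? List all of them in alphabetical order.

I-1 ∈ {AA Zz, Aa Zz}

A/I-1 aff ·: Aa|AA
A/I-2 un ·: aa
A/II-1 aff I-1×I-2: Aa
A/II-2 un ·: aa
A/III-1 aff II-2×II-1: Aa
A/III-2 aff II-2×II-1: Aa
A/III-3 un II-2×II-1: aa
⇒ A over [I-1,I-2,II-1,II-2,III-1,III-2,III-3]: 2 consistent
Z/I-1 aff ·: Zz
Z/I-2 aff ·: Zz
Z/II-1 un I-1×I-2: zz
Z/II-2 aff ·: Zz|ZZ
Z/III-1 aff II-2×II-1: Zz
Z/III-2 aff II-2×II-1: Zz
Z/III-3 aff II-2×II-1: Zz
⇒ Z over [I-1,I-2,II-1,II-2,III-1,III-2,III-3]: 2 consistent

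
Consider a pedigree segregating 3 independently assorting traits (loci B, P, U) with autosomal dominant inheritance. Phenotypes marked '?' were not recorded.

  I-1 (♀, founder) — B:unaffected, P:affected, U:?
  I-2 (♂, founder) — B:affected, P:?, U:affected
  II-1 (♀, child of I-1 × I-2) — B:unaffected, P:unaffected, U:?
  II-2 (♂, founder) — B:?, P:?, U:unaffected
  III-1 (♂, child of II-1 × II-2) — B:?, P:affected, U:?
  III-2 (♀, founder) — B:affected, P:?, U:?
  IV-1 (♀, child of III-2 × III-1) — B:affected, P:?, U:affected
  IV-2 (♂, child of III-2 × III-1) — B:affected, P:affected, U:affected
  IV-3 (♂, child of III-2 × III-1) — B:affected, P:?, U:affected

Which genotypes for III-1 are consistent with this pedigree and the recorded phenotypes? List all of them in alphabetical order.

III-1 ∈ {Bb Pp Uu, Bb Pp uu, bb Pp Uu, bb Pp uu}

B/I-1 un ·: bb
B/I-2 aff ·: Bb
B/II-1 un I-1×I-2: bb
B/II-2 ? ·: bb|Bb|BB
B/III-1 ? II-1×II-2: bb|Bb
B/III-2 aff ·: Bb|BB
B/IV-1 aff III-2×III-1: Bb|BB
B/IV-2 aff III-2×III-1: Bb|BB
B/IV-3 aff III-2×III-1: Bb|BB
⇒ B over [I-1,I-2,II-1,II-2,III-1,III-2,IV-1,IV-2,IV-3]: 36 consistent
P/I-1 aff ·: Pp
P/I-2 ? ·: pp|Pp
P/II-1 un I-1×I-2: pp
P/II-2 ? ·: Pp|PP
P/III-1 aff II-1×II-2: Pp
P/III-2 ? ·: pp|Pp|PP
P/IV-1 ? III-2×III-1: pp|Pp|PP
P/IV-2 aff III-2×III-1: Pp|PP
P/IV-3 ? III-2×III-1: pp|Pp|PP
⇒ P over [I-1,I-2,II-1,II-2,III-1,III-2,IV-1,IV-2,IV-3]: 120 consistent
U/I-1 ? ·: uu|Uu|UU
U/I-2 aff ·: Uu|UU
U/II-1 ? I-1×I-2: uu|Uu|UU
U/II-2 un ·: uu
U/III-1 ? II-1×II-2: uu|Uu
U/III-2 ? ·: uu|Uu|UU
U/IV-1 aff III-2×III-1: Uu|UU
U/IV-2 aff III-2×III-1: Uu|UU
U/IV-3 aff III-2×III-1: Uu|UU
⇒ U over [I-1,I-2,II-1,II-2,III-1,III-2,IV-1,IV-2,IV-3]: 167 consistent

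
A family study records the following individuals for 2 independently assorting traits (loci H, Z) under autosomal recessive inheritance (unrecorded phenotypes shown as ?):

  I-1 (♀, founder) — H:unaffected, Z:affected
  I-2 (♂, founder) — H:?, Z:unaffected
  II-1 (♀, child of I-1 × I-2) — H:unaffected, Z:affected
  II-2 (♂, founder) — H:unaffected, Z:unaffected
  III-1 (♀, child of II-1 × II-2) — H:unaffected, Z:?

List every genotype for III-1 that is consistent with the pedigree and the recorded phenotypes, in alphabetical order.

III-1 ∈ {HH Zz, HH zz, Hh Zz, Hh zz}

H/I-1 un ·: HH|Hh
H/I-2 ? ·: HH|Hh|hh
H/II-1 un I-1×I-2: HH|Hh
H/II-2 un ·: HH|Hh
H/III-1 un II-1×II-2: HH|Hh
⇒ H over [I-1,I-2,II-1,II-2,III-1]: 32 consistent
Z/I-1 aff ·: zz
Z/I-2 un ·: Zz
Z/II-1 aff I-1×I-2: zz
Z/II-2 un ·: ZZ|Zz
Z/III-1 ? II-1×II-2: Zz|zz
⇒ Z over [I-1,I-2,II-1,II-2,III-1]: 3 consistent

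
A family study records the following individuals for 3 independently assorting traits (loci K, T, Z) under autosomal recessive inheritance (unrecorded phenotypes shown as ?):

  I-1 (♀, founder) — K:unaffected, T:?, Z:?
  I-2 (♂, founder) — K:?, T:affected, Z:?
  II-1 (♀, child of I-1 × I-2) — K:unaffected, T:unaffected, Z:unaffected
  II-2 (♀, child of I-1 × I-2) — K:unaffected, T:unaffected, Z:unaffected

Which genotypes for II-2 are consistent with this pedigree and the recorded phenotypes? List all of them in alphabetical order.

K/I-1 un ·: KK|Kk
K/I-2 ? ·: KK|Kk|kk
K/II-1 un I-1×I-2: KK|Kk
K/II-2 un I-1×I-2: KK|Kk
⇒ K over [I-1,I-2,II-1,II-2]: 15 consistent
T/I-1 ? ·: TT|Tt
T/I-2 aff ·: tt
T/II-1 un I-1×I-2: Tt
T/II-2 un I-1×I-2: Tt
⇒ T over [I-1,I-2,II-1,II-2]: 2 consistent
Z/I-1 ? ·: ZZ|Zz|zz
Z/I-2 ? ·: ZZ|Zz|zz
Z/II-1 un I-1×I-2: ZZ|Zz
Z/II-2 un I-1×I-2: ZZ|Zz
⇒ Z over [I-1,I-2,II-1,II-2]: 17 consistent

II-2 ∈ {KK Tt ZZ, KK Tt Zz, Kk Tt ZZ, Kk Tt Zz}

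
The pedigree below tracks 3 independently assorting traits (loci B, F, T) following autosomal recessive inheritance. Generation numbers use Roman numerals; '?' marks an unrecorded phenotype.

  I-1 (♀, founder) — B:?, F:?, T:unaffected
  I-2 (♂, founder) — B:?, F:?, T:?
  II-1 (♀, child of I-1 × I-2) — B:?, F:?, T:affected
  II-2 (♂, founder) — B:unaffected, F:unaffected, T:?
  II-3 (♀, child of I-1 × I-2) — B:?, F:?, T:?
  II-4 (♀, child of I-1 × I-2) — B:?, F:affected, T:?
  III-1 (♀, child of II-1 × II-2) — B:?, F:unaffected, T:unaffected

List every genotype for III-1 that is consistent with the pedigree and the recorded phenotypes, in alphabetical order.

III-1 ∈ {BB FF Tt, BB Ff Tt, Bb FF Tt, Bb Ff Tt, bb FF Tt, bb Ff Tt}

B/I-1 ? ·: BB|Bb|bb
B/I-2 ? ·: BB|Bb|bb
B/II-1 ? I-1×I-2: BB|Bb|bb
B/II-2 un ·: BB|Bb
B/II-3 ? I-1×I-2: BB|Bb|bb
B/II-4 ? I-1×I-2: BB|Bb|bb
B/III-1 ? II-1×II-2: BB|Bb|bb
⇒ B over [I-1,I-2,II-1,II-2,II-3,II-4,III-1]: 243 consistent
F/I-1 ? ·: Ff|ff
F/I-2 ? ·: Ff|ff
F/II-1 ? I-1×I-2: FF|Ff|ff
F/II-2 un ·: FF|Ff
F/II-3 ? I-1×I-2: FF|Ff|ff
F/II-4 aff I-1×I-2: ff
F/III-1 un II-1×II-2: FF|Ff
⇒ F over [I-1,I-2,II-1,II-2,II-3,II-4,III-1]: 53 consistent
T/I-1 un ·: Tt
T/I-2 ? ·: Tt|tt
T/II-1 aff I-1×I-2: tt
T/II-2 ? ·: TT|Tt
T/II-3 ? I-1×I-2: TT|Tt|tt
T/II-4 ? I-1×I-2: TT|Tt|tt
T/III-1 un II-1×II-2: Tt
⇒ T over [I-1,I-2,II-1,II-2,II-3,II-4,III-1]: 26 consistent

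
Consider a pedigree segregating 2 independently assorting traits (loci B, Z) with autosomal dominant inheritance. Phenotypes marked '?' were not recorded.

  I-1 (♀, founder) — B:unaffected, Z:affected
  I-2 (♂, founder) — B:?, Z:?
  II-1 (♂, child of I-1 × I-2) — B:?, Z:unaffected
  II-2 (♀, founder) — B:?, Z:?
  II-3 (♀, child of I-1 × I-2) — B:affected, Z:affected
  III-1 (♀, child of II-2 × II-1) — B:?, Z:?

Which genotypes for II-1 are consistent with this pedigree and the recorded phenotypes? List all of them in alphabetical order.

II-1 ∈ {Bb zz, bb zz}

B/I-1 un ·: bb
B/I-2 ? ·: Bb|BB
B/II-1 ? I-1×I-2: bb|Bb
B/II-2 ? ·: bb|Bb|BB
B/II-3 aff I-1×I-2: Bb
B/III-1 ? II-2×II-1: bb|Bb|BB
⇒ B over [I-1,I-2,II-1,II-2,II-3,III-1]: 18 consistent
Z/I-1 aff ·: Zz
Z/I-2 ? ·: zz|Zz
Z/II-1 un I-1×I-2: zz
Z/II-2 ? ·: zz|Zz|ZZ
Z/II-3 aff I-1×I-2: Zz|ZZ
Z/III-1 ? II-2×II-1: zz|Zz
⇒ Z over [I-1,I-2,II-1,II-2,II-3,III-1]: 12 consistent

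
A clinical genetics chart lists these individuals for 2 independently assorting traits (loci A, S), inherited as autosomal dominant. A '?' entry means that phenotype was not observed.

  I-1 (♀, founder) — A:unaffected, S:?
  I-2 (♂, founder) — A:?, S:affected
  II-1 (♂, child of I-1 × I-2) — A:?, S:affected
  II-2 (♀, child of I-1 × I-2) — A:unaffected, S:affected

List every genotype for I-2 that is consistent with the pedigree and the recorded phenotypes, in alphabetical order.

I-2 ∈ {Aa SS, Aa Ss, aa SS, aa Ss}

A/I-1 un ·: aa
A/I-2 ? ·: aa|Aa
A/II-1 ? I-1×I-2: aa|Aa
A/II-2 un I-1×I-2: aa
⇒ A over [I-1,I-2,II-1,II-2]: 3 consistent
S/I-1 ? ·: ss|Ss|SS
S/I-2 aff ·: Ss|SS
S/II-1 aff I-1×I-2: Ss|SS
S/II-2 aff I-1×I-2: Ss|SS
⇒ S over [I-1,I-2,II-1,II-2]: 15 consistent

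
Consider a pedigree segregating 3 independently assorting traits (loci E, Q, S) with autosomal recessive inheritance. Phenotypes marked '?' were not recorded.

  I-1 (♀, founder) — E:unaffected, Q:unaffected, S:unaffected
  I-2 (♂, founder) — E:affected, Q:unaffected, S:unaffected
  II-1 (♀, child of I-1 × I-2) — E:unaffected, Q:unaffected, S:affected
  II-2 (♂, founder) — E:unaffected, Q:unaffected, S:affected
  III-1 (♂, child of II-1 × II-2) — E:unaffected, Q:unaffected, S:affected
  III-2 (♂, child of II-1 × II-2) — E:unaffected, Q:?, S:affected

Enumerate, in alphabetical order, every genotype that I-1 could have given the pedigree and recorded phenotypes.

I-1 ∈ {EE QQ Ss, EE Qq Ss, Ee QQ Ss, Ee Qq Ss}

E/I-1 un ·: EE|Ee
E/I-2 aff ·: ee
E/II-1 un I-1×I-2: Ee
E/II-2 un ·: EE|Ee
E/III-1 un II-1×II-2: EE|Ee
E/III-2 un II-1×II-2: EE|Ee
⇒ E over [I-1,I-2,II-1,II-2,III-1,III-2]: 16 consistent
Q/I-1 un ·: QQ|Qq
Q/I-2 un ·: QQ|Qq
Q/II-1 un I-1×I-2: QQ|Qq
Q/II-2 un ·: QQ|Qq
Q/III-1 un II-1×II-2: QQ|Qq
Q/III-2 ? II-1×II-2: QQ|Qq|qq
⇒ Q over [I-1,I-2,II-1,II-2,III-1,III-2]: 50 consistent
S/I-1 un ·: Ss
S/I-2 un ·: Ss
S/II-1 aff I-1×I-2: ss
S/II-2 aff ·: ss
S/III-1 aff II-1×II-2: ss
S/III-2 aff II-1×II-2: ss
⇒ S over [I-1,I-2,II-1,II-2,III-1,III-2]: 1 consistent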